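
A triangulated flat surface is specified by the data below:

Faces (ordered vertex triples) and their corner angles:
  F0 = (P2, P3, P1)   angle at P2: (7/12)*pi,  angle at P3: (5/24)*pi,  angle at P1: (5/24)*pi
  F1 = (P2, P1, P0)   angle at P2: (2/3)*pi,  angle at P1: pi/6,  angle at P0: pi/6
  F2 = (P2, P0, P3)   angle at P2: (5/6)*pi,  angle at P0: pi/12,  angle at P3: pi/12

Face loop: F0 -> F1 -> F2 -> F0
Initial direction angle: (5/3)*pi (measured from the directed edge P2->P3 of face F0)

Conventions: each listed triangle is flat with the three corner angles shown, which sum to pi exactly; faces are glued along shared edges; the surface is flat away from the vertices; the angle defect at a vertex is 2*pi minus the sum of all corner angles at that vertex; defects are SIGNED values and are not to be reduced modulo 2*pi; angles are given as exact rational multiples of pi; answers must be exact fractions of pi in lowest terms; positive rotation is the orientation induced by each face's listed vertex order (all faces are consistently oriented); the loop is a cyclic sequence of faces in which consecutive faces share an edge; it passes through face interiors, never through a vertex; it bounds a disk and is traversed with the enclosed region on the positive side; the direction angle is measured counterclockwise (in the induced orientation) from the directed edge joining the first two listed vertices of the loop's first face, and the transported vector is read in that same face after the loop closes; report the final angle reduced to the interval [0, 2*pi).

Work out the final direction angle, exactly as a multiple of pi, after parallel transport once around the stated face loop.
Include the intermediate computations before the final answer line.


enclosed vertex P2: corner angles sum to (25/12)*pi, defect = 2*pi - (25/12)*pi = -pi/12
holonomy = initial angle + sum of enclosed defects (mod 2*pi), positive in the induced orientation
final angle = (5/3)*pi - pi/12 = (19/12)*pi (mod 2*pi)

Answer: final direction angle = (19/12)*pi


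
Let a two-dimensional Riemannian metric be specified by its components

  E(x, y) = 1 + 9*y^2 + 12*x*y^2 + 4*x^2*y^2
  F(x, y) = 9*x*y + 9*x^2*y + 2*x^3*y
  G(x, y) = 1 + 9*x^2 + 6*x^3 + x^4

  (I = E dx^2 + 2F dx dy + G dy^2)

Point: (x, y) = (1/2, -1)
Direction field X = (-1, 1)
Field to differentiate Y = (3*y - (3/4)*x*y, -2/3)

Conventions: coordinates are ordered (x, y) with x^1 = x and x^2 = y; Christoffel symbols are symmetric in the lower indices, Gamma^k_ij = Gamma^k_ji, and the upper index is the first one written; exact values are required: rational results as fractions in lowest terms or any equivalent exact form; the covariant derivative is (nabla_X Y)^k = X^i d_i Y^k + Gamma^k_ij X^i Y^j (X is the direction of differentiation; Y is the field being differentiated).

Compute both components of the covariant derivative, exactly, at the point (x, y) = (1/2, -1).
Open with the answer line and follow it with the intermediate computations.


Answer: (nabla_X Y)^x = 34541/7704, (nabla_X Y)^y = -1099/963

E = 17, F = -7, G = 65/16 at the point
E_x = 16, E_y = -32, F_x = -39/2, F_y = 7, G_x = 14, G_y = 0
EG - F^2 = 321/16;  g^inv = (16/321) * [[65/16, 7], [7, 17]]
first-kind symbols [ij,l] = (1/2)(d_i g_jl + d_j g_il - d_l g_ij): [xx,x] = E_x/2 = 8, [xx,y] = F_x - E_y/2 = -7/2, [xy,x] = E_y/2 = -16, [xy,y] = G_x/2 = 7, [yy,x] = F_y - G_x/2 = 0, [yy,y] = G_y/2 = 0
Gamma^x_ij = (G*[ij,x] - F*[ij,y])/(EG - F^2), Gamma^y_ij = (E*[ij,y] - F*[ij,x])/(EG - F^2)
Gamma_xxx = 128/321, Gamma_xxy = -256/321, Gamma_xyy = 0, Gamma_yxx = -56/321, Gamma_yxy = 112/321, Gamma_yyy = 0
X = (-1, 1), Y = (-21/8, -2/3) at the point


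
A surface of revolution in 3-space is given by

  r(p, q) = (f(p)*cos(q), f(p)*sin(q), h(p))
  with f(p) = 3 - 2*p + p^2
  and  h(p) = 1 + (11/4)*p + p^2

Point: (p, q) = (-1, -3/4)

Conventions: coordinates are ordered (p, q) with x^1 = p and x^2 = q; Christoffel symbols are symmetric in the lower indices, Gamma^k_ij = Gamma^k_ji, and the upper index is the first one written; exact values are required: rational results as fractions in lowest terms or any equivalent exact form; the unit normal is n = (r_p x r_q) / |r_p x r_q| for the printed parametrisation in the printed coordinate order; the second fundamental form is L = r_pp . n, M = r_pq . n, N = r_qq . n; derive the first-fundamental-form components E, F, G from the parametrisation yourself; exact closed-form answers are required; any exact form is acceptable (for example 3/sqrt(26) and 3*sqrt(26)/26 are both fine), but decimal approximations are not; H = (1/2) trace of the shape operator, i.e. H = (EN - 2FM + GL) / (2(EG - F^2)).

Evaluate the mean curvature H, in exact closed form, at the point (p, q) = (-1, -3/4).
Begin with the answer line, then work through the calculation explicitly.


Answer: H = -951*sqrt(265)/280900

f = 6, f' = -4, f'' = 2, h' = 3/4, h'' = 2
E = 265/16, F = 0, G = 36; answer radicand W^2 = 265/16
unnormalised second-form numerators: l = -19/2, m = 0, n = 9/2; L = l/sqrt(265/16), and similarly M = m/sqrt(W^2), N = n/sqrt(W^2)
H = (E*n - 2*F*m + G*l) / (2*(EG - F^2)*sqrt(W^2)); E*n - 2*F*m + G*l = -8559/32, EG - F^2 = 2385/4, so H = (-951/4240)/sqrt(265/16)


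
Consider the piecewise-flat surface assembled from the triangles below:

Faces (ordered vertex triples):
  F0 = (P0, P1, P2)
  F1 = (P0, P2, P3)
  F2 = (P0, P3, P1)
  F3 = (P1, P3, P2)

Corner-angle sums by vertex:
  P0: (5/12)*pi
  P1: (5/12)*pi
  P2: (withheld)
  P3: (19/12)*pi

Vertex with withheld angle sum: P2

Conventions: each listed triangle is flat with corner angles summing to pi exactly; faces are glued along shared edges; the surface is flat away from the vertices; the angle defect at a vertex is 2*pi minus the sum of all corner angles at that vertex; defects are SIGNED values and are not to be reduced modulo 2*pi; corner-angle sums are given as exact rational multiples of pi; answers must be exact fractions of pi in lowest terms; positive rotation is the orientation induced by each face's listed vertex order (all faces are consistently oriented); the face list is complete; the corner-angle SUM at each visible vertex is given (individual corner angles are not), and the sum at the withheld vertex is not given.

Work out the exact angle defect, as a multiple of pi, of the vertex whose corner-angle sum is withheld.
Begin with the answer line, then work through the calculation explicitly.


Answer: defect(P2) = (5/12)*pi

V = 4, E = 6, F = 4; chi = V - E + F = 2
Gauss-Bonnet: total defect = 2*pi*chi = 4*pi; visible defects sum to (43/12)*pi


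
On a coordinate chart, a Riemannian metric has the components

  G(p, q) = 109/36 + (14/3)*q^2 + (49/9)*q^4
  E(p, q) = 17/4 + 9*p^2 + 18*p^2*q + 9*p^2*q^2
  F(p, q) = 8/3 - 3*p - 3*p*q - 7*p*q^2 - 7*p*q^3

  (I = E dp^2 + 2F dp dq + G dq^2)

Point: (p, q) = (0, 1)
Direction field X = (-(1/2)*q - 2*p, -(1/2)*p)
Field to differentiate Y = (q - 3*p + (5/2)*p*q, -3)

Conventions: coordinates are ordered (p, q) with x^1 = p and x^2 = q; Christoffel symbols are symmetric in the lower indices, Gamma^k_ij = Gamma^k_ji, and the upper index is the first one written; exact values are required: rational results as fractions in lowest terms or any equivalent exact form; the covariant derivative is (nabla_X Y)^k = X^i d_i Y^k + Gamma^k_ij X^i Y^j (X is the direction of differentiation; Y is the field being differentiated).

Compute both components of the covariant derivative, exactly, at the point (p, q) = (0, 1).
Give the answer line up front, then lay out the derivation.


Answer: (nabla_X Y)^p = -2781/9356, (nabla_X Y)^q = 2040/2339

E = 17/4, F = 8/3, G = 473/36 at the point
E_p = 0, E_q = 0, F_p = -20, F_q = 0, G_p = 0, G_q = 280/9
EG - F^2 = 2339/48;  g^inv = (48/2339) * [[473/36, -8/3], [-8/3, 17/4]]
first-kind symbols [ij,l] = (1/2)(d_i g_jl + d_j g_il - d_l g_ij): [pp,p] = E_p/2 = 0, [pp,q] = F_p - E_q/2 = -20, [pq,p] = E_q/2 = 0, [pq,q] = G_p/2 = 0, [qq,p] = F_q - G_p/2 = 0, [qq,q] = G_q/2 = 140/9
Gamma^p_ij = (G*[ij,p] - F*[ij,q])/(EG - F^2), Gamma^q_ij = (E*[ij,q] - F*[ij,p])/(EG - F^2)
Gamma_ppp = 2560/2339, Gamma_ppq = 0, Gamma_pqq = -17920/21051, Gamma_qpp = -4080/2339, Gamma_qpq = 0, Gamma_qqq = 9520/7017
X = (-1/2, 0), Y = (1, -3) at the point


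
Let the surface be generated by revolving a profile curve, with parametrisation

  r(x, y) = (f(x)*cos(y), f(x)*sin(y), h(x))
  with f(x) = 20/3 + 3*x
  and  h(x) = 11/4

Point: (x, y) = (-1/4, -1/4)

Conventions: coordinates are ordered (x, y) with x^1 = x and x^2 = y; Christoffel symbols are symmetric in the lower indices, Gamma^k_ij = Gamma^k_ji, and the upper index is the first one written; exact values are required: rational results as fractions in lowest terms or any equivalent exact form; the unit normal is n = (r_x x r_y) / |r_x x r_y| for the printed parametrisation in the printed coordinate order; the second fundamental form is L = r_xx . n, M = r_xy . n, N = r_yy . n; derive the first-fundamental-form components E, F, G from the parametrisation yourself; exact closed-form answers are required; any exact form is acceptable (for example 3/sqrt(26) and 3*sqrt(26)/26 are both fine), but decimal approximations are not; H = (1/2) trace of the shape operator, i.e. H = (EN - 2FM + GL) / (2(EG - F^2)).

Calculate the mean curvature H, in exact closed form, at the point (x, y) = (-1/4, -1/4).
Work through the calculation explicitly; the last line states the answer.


f = 71/12, f' = 3, f'' = 0, h' = 0, h'' = 0
E = 9, F = 0, G = 5041/144; answer radicand W^2 = 9
unnormalised second-form numerators: l = 0, m = 0, n = 0; L = l/sqrt(9), and similarly M = m/sqrt(W^2), N = n/sqrt(W^2)
H = (E*n - 2*F*m + G*l) / (2*(EG - F^2)*sqrt(W^2)); E*n - 2*F*m + G*l = 0, EG - F^2 = 5041/16, so H = (0)/sqrt(9)

Answer: H = 0


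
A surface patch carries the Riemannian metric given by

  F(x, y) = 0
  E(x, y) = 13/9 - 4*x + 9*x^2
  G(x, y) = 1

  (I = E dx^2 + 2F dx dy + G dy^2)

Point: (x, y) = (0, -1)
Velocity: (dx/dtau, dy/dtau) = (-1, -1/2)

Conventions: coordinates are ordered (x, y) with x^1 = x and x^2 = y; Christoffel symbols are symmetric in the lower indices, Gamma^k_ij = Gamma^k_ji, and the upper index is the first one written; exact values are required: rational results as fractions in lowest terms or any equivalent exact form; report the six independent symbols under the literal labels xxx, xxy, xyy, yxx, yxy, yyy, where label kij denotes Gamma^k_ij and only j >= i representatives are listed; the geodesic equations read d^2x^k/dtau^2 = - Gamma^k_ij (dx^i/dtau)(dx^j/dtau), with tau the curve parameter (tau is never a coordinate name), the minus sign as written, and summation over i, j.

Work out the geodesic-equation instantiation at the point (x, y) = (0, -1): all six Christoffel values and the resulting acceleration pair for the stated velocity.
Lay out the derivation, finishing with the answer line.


E = 13/9, F = 0, G = 1 at the point
E_x = -4, E_y = 0, F_x = 0, F_y = 0, G_x = 0, G_y = 0
EG - F^2 = 13/9;  g^inv = (9/13) * [[1, 0], [0, 13/9]]
first-kind symbols [ij,l] = (1/2)(d_i g_jl + d_j g_il - d_l g_ij): [xx,x] = E_x/2 = -2, [xx,y] = F_x - E_y/2 = 0, [xy,x] = E_y/2 = 0, [xy,y] = G_x/2 = 0, [yy,x] = F_y - G_x/2 = 0, [yy,y] = G_y/2 = 0
Gamma^x_ij = (G*[ij,x] - F*[ij,y])/(EG - F^2), Gamma^y_ij = (E*[ij,y] - F*[ij,x])/(EG - F^2)
Gamma_xxx = -18/13, Gamma_xxy = 0, Gamma_xyy = 0, Gamma_yxx = 0, Gamma_yxy = 0, Gamma_yyy = 0
d^2x/dtau^2 = -(Gamma_xxx*(-1)^2 + 2*Gamma_xxy*(-1)*(-1/2) + Gamma_xyy*(-1/2)^2) = 18/13
d^2y/dtau^2 = -(Gamma_yxx*(-1)^2 + 2*Gamma_yxy*(-1)*(-1/2) + Gamma_yyy*(-1/2)^2) = 0

Answer: Gamma_xxx = -18/13, Gamma_xxy = 0, Gamma_xyy = 0, Gamma_yxx = 0, Gamma_yxy = 0, Gamma_yyy = 0; accelerations (d^2x/dtau^2, d^2y/dtau^2) = (18/13, 0)


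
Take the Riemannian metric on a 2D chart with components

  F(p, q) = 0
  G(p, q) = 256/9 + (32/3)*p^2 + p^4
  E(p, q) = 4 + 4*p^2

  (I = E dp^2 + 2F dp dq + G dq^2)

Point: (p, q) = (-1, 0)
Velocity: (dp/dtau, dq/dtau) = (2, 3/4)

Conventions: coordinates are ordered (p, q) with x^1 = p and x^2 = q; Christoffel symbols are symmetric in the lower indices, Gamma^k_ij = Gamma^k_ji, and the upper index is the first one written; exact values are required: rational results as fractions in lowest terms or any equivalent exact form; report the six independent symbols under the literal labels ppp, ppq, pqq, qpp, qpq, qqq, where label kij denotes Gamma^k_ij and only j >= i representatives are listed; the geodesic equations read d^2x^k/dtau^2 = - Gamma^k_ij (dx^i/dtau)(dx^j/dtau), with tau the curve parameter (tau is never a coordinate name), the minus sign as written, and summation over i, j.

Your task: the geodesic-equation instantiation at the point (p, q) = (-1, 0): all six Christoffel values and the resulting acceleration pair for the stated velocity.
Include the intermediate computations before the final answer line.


E = 8, F = 0, G = 361/9 at the point
E_p = -8, E_q = 0, F_p = 0, F_q = 0, G_p = -76/3, G_q = 0
EG - F^2 = 2888/9;  g^inv = (9/2888) * [[361/9, 0], [0, 8]]
first-kind symbols [ij,l] = (1/2)(d_i g_jl + d_j g_il - d_l g_ij): [pp,p] = E_p/2 = -4, [pp,q] = F_p - E_q/2 = 0, [pq,p] = E_q/2 = 0, [pq,q] = G_p/2 = -38/3, [qq,p] = F_q - G_p/2 = 38/3, [qq,q] = G_q/2 = 0
Gamma^p_ij = (G*[ij,p] - F*[ij,q])/(EG - F^2), Gamma^q_ij = (E*[ij,q] - F*[ij,p])/(EG - F^2)
Gamma_ppp = -1/2, Gamma_ppq = 0, Gamma_pqq = 19/12, Gamma_qpp = 0, Gamma_qpq = -6/19, Gamma_qqq = 0
d^2p/dtau^2 = -(Gamma_ppp*(2)^2 + 2*Gamma_ppq*(2)*(3/4) + Gamma_pqq*(3/4)^2) = 71/64
d^2q/dtau^2 = -(Gamma_qpp*(2)^2 + 2*Gamma_qpq*(2)*(3/4) + Gamma_qqq*(3/4)^2) = 18/19

Answer: Gamma_ppp = -1/2, Gamma_ppq = 0, Gamma_pqq = 19/12, Gamma_qpp = 0, Gamma_qpq = -6/19, Gamma_qqq = 0; accelerations (d^2p/dtau^2, d^2q/dtau^2) = (71/64, 18/19)


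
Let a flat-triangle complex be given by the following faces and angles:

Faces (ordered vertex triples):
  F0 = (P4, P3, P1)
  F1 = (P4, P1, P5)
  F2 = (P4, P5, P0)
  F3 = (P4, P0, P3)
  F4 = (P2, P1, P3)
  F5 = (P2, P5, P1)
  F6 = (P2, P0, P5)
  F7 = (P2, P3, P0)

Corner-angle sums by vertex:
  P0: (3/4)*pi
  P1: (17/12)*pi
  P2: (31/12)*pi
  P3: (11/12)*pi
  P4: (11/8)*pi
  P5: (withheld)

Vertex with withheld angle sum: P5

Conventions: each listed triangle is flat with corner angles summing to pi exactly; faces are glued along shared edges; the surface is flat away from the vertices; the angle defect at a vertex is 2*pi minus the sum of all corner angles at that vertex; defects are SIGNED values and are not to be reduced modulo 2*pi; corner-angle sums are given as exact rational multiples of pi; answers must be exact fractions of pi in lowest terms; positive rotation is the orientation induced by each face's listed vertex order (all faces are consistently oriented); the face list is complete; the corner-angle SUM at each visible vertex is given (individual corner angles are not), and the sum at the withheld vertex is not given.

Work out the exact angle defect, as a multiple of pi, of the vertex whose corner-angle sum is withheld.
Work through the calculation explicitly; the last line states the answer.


V = 6, E = 12, F = 8; chi = V - E + F = 2
Gauss-Bonnet: total defect = 2*pi*chi = 4*pi; visible defects sum to (71/24)*pi

Answer: defect(P5) = (25/24)*pi


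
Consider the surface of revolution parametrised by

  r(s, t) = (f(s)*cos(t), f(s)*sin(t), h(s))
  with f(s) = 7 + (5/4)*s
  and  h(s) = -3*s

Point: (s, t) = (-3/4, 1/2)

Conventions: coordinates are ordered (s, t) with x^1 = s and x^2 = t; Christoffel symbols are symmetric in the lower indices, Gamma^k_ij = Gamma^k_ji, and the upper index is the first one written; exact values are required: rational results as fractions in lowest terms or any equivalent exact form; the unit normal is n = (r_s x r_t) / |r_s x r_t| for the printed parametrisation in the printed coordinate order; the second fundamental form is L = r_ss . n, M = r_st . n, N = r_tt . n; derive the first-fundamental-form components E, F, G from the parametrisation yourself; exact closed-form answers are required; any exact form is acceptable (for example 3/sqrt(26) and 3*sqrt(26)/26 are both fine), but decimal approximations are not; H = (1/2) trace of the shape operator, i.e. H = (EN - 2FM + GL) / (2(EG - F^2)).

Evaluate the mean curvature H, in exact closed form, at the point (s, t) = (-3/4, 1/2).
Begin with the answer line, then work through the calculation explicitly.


Answer: H = -96/1261

f = 97/16, f' = 5/4, f'' = 0, h' = -3, h'' = 0
E = 169/16, F = 0, G = 9409/256; answer radicand W^2 = 169/16
unnormalised second-form numerators: l = 0, m = 0, n = -291/16; L = l/sqrt(169/16), and similarly M = m/sqrt(W^2), N = n/sqrt(W^2)
H = (E*n - 2*F*m + G*l) / (2*(EG - F^2)*sqrt(W^2)); E*n - 2*F*m + G*l = -49179/256, EG - F^2 = 1590121/4096, so H = (-24/97)/sqrt(169/16)


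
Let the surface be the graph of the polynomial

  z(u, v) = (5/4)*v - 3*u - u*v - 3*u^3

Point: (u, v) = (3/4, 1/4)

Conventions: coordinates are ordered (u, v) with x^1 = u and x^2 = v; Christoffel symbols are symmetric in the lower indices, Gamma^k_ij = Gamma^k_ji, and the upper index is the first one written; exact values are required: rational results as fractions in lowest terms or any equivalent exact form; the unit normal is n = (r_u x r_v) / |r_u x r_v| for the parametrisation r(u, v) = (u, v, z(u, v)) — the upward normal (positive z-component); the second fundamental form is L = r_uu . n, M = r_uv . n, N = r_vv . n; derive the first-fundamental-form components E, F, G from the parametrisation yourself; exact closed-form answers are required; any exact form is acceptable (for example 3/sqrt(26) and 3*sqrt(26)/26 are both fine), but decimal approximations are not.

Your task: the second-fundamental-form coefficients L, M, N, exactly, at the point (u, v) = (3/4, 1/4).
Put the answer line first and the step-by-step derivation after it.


Answer: L = -24*sqrt(2001)/667, M = -16*sqrt(2001)/6003, N = 0

z_u = -133/16, z_v = 1/2, z_uu = -27/2, z_uv = -1, z_vv = 0
E = 17945/256, F = -133/32, G = 5/4; answer radicand W^2 = 18009/256
unnormalised second-form numerators: l = -27/2, m = -1, n = 0; L = l/sqrt(18009/256), and similarly M = m/sqrt(W^2), N = n/sqrt(W^2)


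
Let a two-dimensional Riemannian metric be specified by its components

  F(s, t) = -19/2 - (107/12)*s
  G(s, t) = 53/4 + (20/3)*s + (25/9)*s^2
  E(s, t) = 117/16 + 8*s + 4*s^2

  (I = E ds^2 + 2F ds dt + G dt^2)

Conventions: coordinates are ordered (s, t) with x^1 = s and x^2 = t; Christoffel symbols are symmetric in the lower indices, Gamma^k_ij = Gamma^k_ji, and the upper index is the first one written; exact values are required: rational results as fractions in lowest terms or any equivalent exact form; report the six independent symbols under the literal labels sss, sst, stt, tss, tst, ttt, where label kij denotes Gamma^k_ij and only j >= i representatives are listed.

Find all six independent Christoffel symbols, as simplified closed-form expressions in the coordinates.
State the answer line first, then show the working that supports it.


Answer: Gamma_sss = (6400*s^3 + 21760*s^2 + 92*s - 18264)/(6400*s^4 + 28160*s^3 + 27152*s^2 - 8448*s + 3825), Gamma_sst = (42800*s^2 + 96960*s + 54720)/(19200*s^4 + 84480*s^3 + 81456*s^2 - 25344*s + 11475), Gamma_stt = (-40000*s^3 - 144000*s^2 - 306000*s - 228960)/(57600*s^4 + 253440*s^3 + 244368*s^2 - 76032*s + 34425), Gamma_tss = (1344*s - 15669)/(6400*s^4 + 28160*s^3 + 27152*s^2 - 8448*s + 3825), Gamma_tst = (6400*s^3 + 20480*s^2 + 27060*s + 14040)/(6400*s^4 + 28160*s^3 + 27152*s^2 - 8448*s + 3825), Gamma_ttt = (-42800*s^2 - 96960*s - 54720)/(19200*s^4 + 84480*s^3 + 81456*s^2 - 25344*s + 11475)

E = 117/16 + 8*s + 4*s^2; F = -19/2 - (107/12)*s; G = 53/4 + (20/3)*s + (25/9)*s^2
Gamma^k_ij = (1/2) g^{kl} (d_i g_jl + d_j g_il - d_l g_ij), with g^inv = (1/(EG-F^2)) [[G, -F], [-F, E]]
first partials: E_s = 8 + 8*s, E_t = 0, F_s = -107/12, F_t = 0, G_s = 20/3 + (50/9)*s, G_t = 0
D = EG - F^2 = 425/64 - (44/3)*s + (1697/36)*s^2 + (440/9)*s^3 + (100/9)*s^4
expanded: Gamma^s_ss = (G E_s - 2F F_s + F E_t)/(2D), Gamma^s_st = (G E_t - F G_s)/(2D), Gamma^s_tt = (2G F_t - G G_s - F G_t)/(2D), Gamma^t_ss = (2E F_s - E E_t - F E_s)/(2D), Gamma^t_st = (E G_s - F E_t)/(2D), Gamma^t_tt = (E G_t - 2F F_t + F G_s)/(2D); substitute and cancel common factors


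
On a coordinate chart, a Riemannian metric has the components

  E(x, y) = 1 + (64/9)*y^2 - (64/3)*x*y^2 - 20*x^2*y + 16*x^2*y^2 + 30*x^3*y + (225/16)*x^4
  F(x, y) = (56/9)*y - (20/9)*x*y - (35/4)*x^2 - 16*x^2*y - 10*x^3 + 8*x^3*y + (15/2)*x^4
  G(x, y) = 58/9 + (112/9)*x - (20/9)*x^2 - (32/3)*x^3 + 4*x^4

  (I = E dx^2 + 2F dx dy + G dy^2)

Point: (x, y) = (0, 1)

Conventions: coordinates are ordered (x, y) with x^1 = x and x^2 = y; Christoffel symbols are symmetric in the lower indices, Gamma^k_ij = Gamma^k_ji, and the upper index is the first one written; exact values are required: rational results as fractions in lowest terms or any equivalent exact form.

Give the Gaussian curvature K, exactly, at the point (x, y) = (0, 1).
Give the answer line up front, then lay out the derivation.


Answer: K = -144/3721

E = 73/9, F = 56/9, G = 58/9, EG - F^2 = 122/9 at the point
E_x = -64/3, E_y = 128/9, F_x = -20/9, F_y = 56/9, G_x = 112/9, G_y = 0
E_yy = 128/9, F_xy = -20/9, G_xx = -40/9
Compute both Brioschi determinants and normalise by (EG - F^2)^2.
M1 = [[-E_yy/2 + F_xy - G_xx/2, E_x/2, F_x - E_y/2], [F_y - G_x/2, E, F], [G_y/2, F, G]] = [[-64/9, -32/3, -28/3], [0, 73/9, 56/9], [0, 56/9, 58/9]]; det M1 = -7808/81
M2 = [[0, E_y/2, G_x/2], [E_y/2, E, F], [G_x/2, F, G]] = [[0, 64/9, 56/9], [64/9, 73/9, 56/9], [56/9, 56/9, 58/9]]; det M2 = -7232/81
det M1 - det M2 = -64/9; K = -64/9 / (122/9)^2 = -144/3721


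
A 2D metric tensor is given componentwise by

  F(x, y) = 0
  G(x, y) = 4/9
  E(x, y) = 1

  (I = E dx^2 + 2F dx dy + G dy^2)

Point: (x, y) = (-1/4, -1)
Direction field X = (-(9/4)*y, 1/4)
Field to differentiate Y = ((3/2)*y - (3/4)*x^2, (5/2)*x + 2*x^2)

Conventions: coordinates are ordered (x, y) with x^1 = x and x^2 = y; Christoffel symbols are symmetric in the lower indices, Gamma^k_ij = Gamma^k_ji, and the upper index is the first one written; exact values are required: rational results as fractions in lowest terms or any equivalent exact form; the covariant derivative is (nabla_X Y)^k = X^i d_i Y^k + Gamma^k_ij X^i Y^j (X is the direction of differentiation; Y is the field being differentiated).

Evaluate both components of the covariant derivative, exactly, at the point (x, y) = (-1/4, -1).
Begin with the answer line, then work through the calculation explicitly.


Answer: (nabla_X Y)^x = 39/32, (nabla_X Y)^y = 27/8

E = 1, F = 0, G = 4/9 at the point
E_x = 0, E_y = 0, F_x = 0, F_y = 0, G_x = 0, G_y = 0
EG - F^2 = 4/9;  g^inv = (9/4) * [[4/9, 0], [0, 1]]
first-kind symbols [ij,l] = (1/2)(d_i g_jl + d_j g_il - d_l g_ij): [xx,x] = E_x/2 = 0, [xx,y] = F_x - E_y/2 = 0, [xy,x] = E_y/2 = 0, [xy,y] = G_x/2 = 0, [yy,x] = F_y - G_x/2 = 0, [yy,y] = G_y/2 = 0
Gamma^x_ij = (G*[ij,x] - F*[ij,y])/(EG - F^2), Gamma^y_ij = (E*[ij,y] - F*[ij,x])/(EG - F^2)
Gamma_xxx = 0, Gamma_xxy = 0, Gamma_xyy = 0, Gamma_yxx = 0, Gamma_yxy = 0, Gamma_yyy = 0
X = (9/4, 1/4), Y = (-99/64, -1/2) at the point


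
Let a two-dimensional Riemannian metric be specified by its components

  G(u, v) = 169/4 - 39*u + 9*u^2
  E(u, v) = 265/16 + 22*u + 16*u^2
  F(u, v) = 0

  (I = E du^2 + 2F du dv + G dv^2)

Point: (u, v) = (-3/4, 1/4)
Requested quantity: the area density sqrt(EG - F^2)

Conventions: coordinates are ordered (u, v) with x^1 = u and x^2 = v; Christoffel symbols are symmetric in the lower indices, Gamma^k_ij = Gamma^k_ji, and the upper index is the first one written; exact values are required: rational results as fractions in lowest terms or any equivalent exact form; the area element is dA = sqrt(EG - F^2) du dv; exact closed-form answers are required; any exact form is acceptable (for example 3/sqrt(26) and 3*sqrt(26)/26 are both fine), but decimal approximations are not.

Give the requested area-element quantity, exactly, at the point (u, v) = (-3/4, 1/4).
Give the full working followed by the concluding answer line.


E = 145/16, F = 0, G = 1225/16; EG - F^2 = 177625/256

Answer: sqrt(EG - F^2) = 35*sqrt(145)/16


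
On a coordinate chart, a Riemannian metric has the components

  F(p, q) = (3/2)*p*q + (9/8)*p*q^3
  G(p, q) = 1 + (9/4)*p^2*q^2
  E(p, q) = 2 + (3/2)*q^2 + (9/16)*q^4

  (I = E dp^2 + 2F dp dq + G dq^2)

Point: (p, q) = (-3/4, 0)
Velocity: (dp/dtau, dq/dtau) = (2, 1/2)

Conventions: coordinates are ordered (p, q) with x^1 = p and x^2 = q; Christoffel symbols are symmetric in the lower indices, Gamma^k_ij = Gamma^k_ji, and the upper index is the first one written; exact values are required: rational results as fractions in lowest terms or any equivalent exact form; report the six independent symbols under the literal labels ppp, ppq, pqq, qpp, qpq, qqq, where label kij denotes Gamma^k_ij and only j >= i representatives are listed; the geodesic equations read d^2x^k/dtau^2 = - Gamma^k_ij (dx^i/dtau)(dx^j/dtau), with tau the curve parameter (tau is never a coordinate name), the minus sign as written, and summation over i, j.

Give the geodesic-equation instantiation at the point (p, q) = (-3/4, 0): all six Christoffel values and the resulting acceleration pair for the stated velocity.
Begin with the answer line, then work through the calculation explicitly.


Answer: Gamma_ppp = 0, Gamma_ppq = 0, Gamma_pqq = -9/16, Gamma_qpp = 0, Gamma_qpq = 0, Gamma_qqq = 0; accelerations (d^2p/dtau^2, d^2q/dtau^2) = (9/64, 0)

E = 2, F = 0, G = 1 at the point
E_p = 0, E_q = 0, F_p = 0, F_q = -9/8, G_p = 0, G_q = 0
EG - F^2 = 2;  g^inv = (1/2) * [[1, 0], [0, 2]]
first-kind symbols [ij,l] = (1/2)(d_i g_jl + d_j g_il - d_l g_ij): [pp,p] = E_p/2 = 0, [pp,q] = F_p - E_q/2 = 0, [pq,p] = E_q/2 = 0, [pq,q] = G_p/2 = 0, [qq,p] = F_q - G_p/2 = -9/8, [qq,q] = G_q/2 = 0
Gamma^p_ij = (G*[ij,p] - F*[ij,q])/(EG - F^2), Gamma^q_ij = (E*[ij,q] - F*[ij,p])/(EG - F^2)
Gamma_ppp = 0, Gamma_ppq = 0, Gamma_pqq = -9/16, Gamma_qpp = 0, Gamma_qpq = 0, Gamma_qqq = 0
d^2p/dtau^2 = -(Gamma_ppp*(2)^2 + 2*Gamma_ppq*(2)*(1/2) + Gamma_pqq*(1/2)^2) = 9/64
d^2q/dtau^2 = -(Gamma_qpp*(2)^2 + 2*Gamma_qpq*(2)*(1/2) + Gamma_qqq*(1/2)^2) = 0


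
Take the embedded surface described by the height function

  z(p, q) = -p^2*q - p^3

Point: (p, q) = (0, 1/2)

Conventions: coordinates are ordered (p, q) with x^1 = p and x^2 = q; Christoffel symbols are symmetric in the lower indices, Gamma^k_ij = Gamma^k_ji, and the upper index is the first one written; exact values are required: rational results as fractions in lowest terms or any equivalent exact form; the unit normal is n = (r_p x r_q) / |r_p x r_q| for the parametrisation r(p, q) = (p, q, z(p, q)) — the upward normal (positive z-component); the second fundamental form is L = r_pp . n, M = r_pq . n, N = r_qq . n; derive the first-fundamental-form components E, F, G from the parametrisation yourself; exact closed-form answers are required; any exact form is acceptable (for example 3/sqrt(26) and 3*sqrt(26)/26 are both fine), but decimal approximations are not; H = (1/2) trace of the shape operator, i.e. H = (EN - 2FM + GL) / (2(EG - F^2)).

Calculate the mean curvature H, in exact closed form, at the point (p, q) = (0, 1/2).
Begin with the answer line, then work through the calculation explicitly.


Answer: H = -1/2

z_p = 0, z_q = 0, z_pp = -1, z_pq = 0, z_qq = 0
E = 1, F = 0, G = 1; answer radicand W^2 = 1
unnormalised second-form numerators: l = -1, m = 0, n = 0; L = l/sqrt(1), and similarly M = m/sqrt(W^2), N = n/sqrt(W^2)
H = (E*n - 2*F*m + G*l) / (2*(EG - F^2)*sqrt(W^2)); E*n - 2*F*m + G*l = -1, EG - F^2 = 1, so H = (-1/2)/sqrt(1)


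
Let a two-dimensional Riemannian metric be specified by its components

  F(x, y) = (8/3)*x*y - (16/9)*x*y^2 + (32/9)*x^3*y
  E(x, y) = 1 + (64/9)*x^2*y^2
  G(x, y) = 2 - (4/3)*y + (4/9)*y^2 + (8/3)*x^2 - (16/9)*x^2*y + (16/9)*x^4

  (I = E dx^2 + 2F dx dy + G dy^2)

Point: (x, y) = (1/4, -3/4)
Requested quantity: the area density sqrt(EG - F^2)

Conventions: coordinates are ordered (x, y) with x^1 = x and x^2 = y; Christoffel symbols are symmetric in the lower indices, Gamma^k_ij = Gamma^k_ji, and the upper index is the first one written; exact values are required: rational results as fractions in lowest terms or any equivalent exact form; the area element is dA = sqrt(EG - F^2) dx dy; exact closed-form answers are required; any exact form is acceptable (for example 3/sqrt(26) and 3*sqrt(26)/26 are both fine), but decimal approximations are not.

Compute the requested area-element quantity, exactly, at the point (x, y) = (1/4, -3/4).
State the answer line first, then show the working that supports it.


Answer: sqrt(EG - F^2) = sqrt(541)/12

E = 5/4, F = -19/24, G = 505/144; EG - F^2 = 541/144


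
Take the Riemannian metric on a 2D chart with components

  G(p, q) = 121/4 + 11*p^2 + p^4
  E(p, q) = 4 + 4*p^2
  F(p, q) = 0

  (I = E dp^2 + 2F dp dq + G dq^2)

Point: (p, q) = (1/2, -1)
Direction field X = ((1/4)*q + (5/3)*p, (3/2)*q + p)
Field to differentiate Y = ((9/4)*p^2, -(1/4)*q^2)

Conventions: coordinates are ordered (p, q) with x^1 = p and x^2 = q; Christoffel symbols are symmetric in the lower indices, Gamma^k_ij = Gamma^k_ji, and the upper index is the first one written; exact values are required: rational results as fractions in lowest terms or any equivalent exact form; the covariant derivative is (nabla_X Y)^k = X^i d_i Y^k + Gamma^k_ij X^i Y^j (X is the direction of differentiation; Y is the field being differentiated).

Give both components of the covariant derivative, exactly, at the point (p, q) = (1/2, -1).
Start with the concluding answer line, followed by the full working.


Answer: (nabla_X Y)^p = 37/32, (nabla_X Y)^q = -43/69

E = 5, F = 0, G = 529/16 at the point
E_p = 4, E_q = 0, F_p = 0, F_q = 0, G_p = 23/2, G_q = 0
EG - F^2 = 2645/16;  g^inv = (16/2645) * [[529/16, 0], [0, 5]]
first-kind symbols [ij,l] = (1/2)(d_i g_jl + d_j g_il - d_l g_ij): [pp,p] = E_p/2 = 2, [pp,q] = F_p - E_q/2 = 0, [pq,p] = E_q/2 = 0, [pq,q] = G_p/2 = 23/4, [qq,p] = F_q - G_p/2 = -23/4, [qq,q] = G_q/2 = 0
Gamma^p_ij = (G*[ij,p] - F*[ij,q])/(EG - F^2), Gamma^q_ij = (E*[ij,q] - F*[ij,p])/(EG - F^2)
Gamma_ppp = 2/5, Gamma_ppq = 0, Gamma_pqq = -23/20, Gamma_qpp = 0, Gamma_qpq = 4/23, Gamma_qqq = 0
X = (7/12, -1), Y = (9/16, -1/4) at the point


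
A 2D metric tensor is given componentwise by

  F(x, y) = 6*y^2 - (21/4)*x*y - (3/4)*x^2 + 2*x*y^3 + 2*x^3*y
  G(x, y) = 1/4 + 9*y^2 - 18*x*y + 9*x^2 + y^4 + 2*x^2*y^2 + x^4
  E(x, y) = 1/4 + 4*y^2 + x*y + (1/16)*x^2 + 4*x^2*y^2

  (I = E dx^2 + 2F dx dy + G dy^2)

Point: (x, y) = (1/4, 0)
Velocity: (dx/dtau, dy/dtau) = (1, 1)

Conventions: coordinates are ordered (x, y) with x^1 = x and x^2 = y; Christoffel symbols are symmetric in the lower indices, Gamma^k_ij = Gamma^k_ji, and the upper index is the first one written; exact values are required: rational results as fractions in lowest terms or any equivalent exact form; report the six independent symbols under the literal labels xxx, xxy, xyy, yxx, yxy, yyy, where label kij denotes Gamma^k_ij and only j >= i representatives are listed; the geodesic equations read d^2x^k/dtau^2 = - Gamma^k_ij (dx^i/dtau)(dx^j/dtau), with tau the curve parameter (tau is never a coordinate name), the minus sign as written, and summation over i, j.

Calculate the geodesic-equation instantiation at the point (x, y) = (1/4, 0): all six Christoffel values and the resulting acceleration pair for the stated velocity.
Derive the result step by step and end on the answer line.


E = 65/256, F = -3/64, G = 209/256 at the point
E_x = 1/32, E_y = 1/4, F_x = -3/8, F_y = -41/32, G_x = 73/16, G_y = -9/2
EG - F^2 = 13441/65536;  g^inv = (65536/13441) * [[209/256, 3/64], [3/64, 65/256]]
first-kind symbols [ij,l] = (1/2)(d_i g_jl + d_j g_il - d_l g_ij): [xx,x] = E_x/2 = 1/64, [xx,y] = F_x - E_y/2 = -1/2, [xy,x] = E_y/2 = 1/8, [xy,y] = G_x/2 = 73/32, [yy,x] = F_y - G_x/2 = -57/16, [yy,y] = G_y/2 = -9/4
Gamma^x_ij = (G*[ij,x] - F*[ij,y])/(EG - F^2), Gamma^y_ij = (E*[ij,y] - F*[ij,x])/(EG - F^2)
Gamma_xxx = -700/13441, Gamma_xxy = 13696/13441, Gamma_xyy = -197520/13441, Gamma_yxx = -8272/13441, Gamma_yxy = 38344/13441, Gamma_yyy = -48384/13441
d^2x/dtau^2 = -(Gamma_xxx*(1)^2 + 2*Gamma_xxy*(1)*(1) + Gamma_xyy*(1)^2) = 170828/13441
d^2y/dtau^2 = -(Gamma_yxx*(1)^2 + 2*Gamma_yxy*(1)*(1) + Gamma_yyy*(1)^2) = -20032/13441

Answer: Gamma_xxx = -700/13441, Gamma_xxy = 13696/13441, Gamma_xyy = -197520/13441, Gamma_yxx = -8272/13441, Gamma_yxy = 38344/13441, Gamma_yyy = -48384/13441; accelerations (d^2x/dtau^2, d^2y/dtau^2) = (170828/13441, -20032/13441)


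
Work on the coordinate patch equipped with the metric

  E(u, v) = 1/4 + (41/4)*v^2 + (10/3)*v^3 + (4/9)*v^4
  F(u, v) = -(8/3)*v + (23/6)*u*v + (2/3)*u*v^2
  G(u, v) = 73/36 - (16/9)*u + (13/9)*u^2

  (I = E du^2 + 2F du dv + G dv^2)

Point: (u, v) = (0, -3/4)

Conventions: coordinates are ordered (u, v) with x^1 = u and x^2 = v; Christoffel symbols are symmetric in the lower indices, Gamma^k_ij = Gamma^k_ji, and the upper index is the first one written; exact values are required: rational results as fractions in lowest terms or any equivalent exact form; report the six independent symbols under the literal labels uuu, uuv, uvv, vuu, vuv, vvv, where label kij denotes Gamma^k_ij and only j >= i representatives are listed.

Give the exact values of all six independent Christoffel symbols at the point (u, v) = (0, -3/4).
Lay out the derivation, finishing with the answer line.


E = 19/4, F = 2, G = 73/36 at the point
E_u = 0, E_v = -21/2, F_u = -5/2, F_v = -8/3, G_u = -16/9, G_v = 0
EG - F^2 = 811/144;  g^inv = (144/811) * [[73/36, -2], [-2, 19/4]]
first-kind symbols [ij,l] = (1/2)(d_i g_jl + d_j g_il - d_l g_ij): [uu,u] = E_u/2 = 0, [uu,v] = F_u - E_v/2 = 11/4, [uv,u] = E_v/2 = -21/4, [uv,v] = G_u/2 = -8/9, [vv,u] = F_v - G_u/2 = -16/9, [vv,v] = G_v/2 = 0
Gamma^u_ij = (G*[ij,u] - F*[ij,v])/(EG - F^2), Gamma^v_ij = (E*[ij,v] - F*[ij,u])/(EG - F^2)

Answer: Gamma_uuu = -792/811, Gamma_uuv = -1277/811, Gamma_uvv = -4672/7299, Gamma_vuu = 1881/811, Gamma_vuv = 904/811, Gamma_vvv = 512/811


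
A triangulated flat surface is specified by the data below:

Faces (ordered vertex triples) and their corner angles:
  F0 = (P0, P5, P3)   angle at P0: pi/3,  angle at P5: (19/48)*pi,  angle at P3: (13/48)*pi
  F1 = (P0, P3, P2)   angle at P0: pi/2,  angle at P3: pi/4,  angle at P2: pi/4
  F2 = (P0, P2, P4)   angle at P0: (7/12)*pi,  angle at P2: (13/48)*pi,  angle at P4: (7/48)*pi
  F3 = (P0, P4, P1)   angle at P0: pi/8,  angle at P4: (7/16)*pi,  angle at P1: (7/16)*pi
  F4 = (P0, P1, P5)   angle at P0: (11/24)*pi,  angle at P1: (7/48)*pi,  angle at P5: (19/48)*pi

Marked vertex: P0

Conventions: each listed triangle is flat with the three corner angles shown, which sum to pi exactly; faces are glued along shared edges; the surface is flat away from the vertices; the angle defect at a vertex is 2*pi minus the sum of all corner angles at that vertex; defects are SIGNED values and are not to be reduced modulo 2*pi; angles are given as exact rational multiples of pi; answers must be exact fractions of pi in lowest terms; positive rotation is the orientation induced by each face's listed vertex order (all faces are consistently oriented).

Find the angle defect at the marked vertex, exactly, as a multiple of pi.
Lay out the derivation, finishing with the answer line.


Sum of corner angles at P0: 2*pi
defect = 2*pi - 2*pi

Answer: defect(P0) = 0


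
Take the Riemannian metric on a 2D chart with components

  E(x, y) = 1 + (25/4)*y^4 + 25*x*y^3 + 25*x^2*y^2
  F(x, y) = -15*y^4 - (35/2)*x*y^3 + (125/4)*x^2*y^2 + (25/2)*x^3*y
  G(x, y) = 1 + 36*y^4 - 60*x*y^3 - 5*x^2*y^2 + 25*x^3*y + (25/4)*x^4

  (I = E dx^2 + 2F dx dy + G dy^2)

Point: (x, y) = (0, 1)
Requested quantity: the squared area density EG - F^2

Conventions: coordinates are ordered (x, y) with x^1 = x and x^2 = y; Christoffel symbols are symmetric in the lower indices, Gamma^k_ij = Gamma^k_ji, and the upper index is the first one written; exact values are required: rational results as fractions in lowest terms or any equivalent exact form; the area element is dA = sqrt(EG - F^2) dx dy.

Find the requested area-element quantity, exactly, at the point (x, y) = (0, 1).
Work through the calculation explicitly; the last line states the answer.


E = 29/4, F = -15, G = 37; EG - F^2 = 173/4

Answer: EG - F^2 = 173/4


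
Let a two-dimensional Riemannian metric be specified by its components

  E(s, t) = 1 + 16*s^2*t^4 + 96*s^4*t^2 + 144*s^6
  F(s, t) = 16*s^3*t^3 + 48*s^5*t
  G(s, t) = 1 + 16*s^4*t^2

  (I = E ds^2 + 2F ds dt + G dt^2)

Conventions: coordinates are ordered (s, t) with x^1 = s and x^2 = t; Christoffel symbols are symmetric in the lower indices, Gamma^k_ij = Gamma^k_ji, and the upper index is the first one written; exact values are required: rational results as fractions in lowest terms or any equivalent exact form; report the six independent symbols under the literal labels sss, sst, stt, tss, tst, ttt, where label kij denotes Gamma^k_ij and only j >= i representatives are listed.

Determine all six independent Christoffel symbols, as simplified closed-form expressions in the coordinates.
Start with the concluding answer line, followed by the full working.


Answer: Gamma_sss = (432*s^5 + 192*s^3*t^2 + 16*s*t^4)/(144*s^6 + 112*s^4*t^2 + 16*s^2*t^4 + 1), Gamma_sst = (96*s^4*t + 32*s^2*t^3)/(144*s^6 + 112*s^4*t^2 + 16*s^2*t^4 + 1), Gamma_stt = (48*s^5 + 16*s^3*t^2)/(144*s^6 + 112*s^4*t^2 + 16*s^2*t^4 + 1), Gamma_tss = (144*s^4*t + 16*s^2*t^3)/(144*s^6 + 112*s^4*t^2 + 16*s^2*t^4 + 1), Gamma_tst = 32*s^3*t^2/(144*s^6 + 112*s^4*t^2 + 16*s^2*t^4 + 1), Gamma_ttt = 16*s^4*t/(144*s^6 + 112*s^4*t^2 + 16*s^2*t^4 + 1)

E = 1 + 16*s^2*t^4 + 96*s^4*t^2 + 144*s^6; F = 16*s^3*t^3 + 48*s^5*t; G = 1 + 16*s^4*t^2
Gamma^k_ij = (1/2) g^{kl} (d_i g_jl + d_j g_il - d_l g_ij), with g^inv = (1/(EG-F^2)) [[G, -F], [-F, E]]
first partials: E_s = 32*s*t^4 + 384*s^3*t^2 + 864*s^5, E_t = 64*s^2*t^3 + 192*s^4*t, F_s = 48*s^2*t^3 + 240*s^4*t, F_t = 48*s^3*t^2 + 48*s^5, G_s = 64*s^3*t^2, G_t = 32*s^4*t
D = EG - F^2 = 1 + 16*s^2*t^4 + 112*s^4*t^2 + 144*s^6
expanded: Gamma^s_ss = (G E_s - 2F F_s + F E_t)/(2D), Gamma^s_st = (G E_t - F G_s)/(2D), Gamma^s_tt = (2G F_t - G G_s - F G_t)/(2D), Gamma^t_ss = (2E F_s - E E_t - F E_s)/(2D), Gamma^t_st = (E G_s - F E_t)/(2D), Gamma^t_tt = (E G_t - 2F F_t + F G_s)/(2D); substitute and cancel common factors


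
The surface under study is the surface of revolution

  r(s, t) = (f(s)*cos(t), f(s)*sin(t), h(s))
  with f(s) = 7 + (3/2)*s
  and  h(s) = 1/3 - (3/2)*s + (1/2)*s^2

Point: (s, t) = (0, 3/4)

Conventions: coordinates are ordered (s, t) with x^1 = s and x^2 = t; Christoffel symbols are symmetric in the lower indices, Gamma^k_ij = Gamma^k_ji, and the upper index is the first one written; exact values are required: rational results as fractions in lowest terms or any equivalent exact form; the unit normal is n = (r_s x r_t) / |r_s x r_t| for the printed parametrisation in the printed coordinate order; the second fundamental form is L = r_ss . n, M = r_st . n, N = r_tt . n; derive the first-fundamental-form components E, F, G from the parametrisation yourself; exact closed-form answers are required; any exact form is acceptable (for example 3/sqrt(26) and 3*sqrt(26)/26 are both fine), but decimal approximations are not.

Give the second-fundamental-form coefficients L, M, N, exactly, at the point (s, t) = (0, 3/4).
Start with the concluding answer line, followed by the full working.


Answer: L = sqrt(2)/2, M = 0, N = -7*sqrt(2)/2

f = 7, f' = 3/2, f'' = 0, h' = -3/2, h'' = 1
E = 9/2, F = 0, G = 49; answer radicand W^2 = 9/2
unnormalised second-form numerators: l = 3/2, m = 0, n = -21/2; L = l/sqrt(9/2), and similarly M = m/sqrt(W^2), N = n/sqrt(W^2)


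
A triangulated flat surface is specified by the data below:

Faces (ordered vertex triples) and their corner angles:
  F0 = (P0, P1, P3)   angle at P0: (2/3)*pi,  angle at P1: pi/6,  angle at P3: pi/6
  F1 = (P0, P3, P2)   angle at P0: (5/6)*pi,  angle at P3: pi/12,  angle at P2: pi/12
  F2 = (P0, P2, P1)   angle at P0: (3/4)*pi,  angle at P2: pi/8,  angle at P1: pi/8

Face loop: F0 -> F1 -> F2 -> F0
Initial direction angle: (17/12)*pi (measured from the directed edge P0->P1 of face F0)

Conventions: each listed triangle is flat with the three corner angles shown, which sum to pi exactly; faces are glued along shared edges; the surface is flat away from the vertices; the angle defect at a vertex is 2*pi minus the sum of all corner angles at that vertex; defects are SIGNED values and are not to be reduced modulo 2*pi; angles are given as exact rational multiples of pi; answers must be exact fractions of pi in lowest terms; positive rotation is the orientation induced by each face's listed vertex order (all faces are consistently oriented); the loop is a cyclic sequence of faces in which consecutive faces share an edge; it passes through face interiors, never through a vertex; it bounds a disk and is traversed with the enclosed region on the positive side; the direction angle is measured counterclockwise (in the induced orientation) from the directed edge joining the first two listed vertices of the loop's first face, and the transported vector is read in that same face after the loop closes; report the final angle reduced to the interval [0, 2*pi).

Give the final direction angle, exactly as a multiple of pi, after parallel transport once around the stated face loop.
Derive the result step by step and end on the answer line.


enclosed vertex P0: corner angles sum to (9/4)*pi, defect = 2*pi - (9/4)*pi = -pi/4
holonomy = initial angle + sum of enclosed defects (mod 2*pi), positive in the induced orientation
final angle = (17/12)*pi - pi/4 = (7/6)*pi (mod 2*pi)

Answer: final direction angle = (7/6)*pi
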